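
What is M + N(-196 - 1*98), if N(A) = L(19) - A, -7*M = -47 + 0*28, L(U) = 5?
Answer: 2140/7 ≈ 305.71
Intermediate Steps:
M = 47/7 (M = -(-47 + 0*28)/7 = -(-47 + 0)/7 = -1/7*(-47) = 47/7 ≈ 6.7143)
N(A) = 5 - A
M + N(-196 - 1*98) = 47/7 + (5 - (-196 - 1*98)) = 47/7 + (5 - (-196 - 98)) = 47/7 + (5 - 1*(-294)) = 47/7 + (5 + 294) = 47/7 + 299 = 2140/7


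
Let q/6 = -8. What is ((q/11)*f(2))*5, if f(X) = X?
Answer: -480/11 ≈ -43.636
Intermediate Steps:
q = -48 (q = 6*(-8) = -48)
((q/11)*f(2))*5 = (-48/11*2)*5 = (-48*1/11*2)*5 = -48/11*2*5 = -96/11*5 = -480/11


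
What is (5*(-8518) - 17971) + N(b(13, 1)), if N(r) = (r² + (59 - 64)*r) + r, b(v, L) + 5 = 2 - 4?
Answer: -60484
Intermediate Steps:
b(v, L) = -7 (b(v, L) = -5 + (2 - 4) = -5 - 2 = -7)
N(r) = r² - 4*r (N(r) = (r² - 5*r) + r = r² - 4*r)
(5*(-8518) - 17971) + N(b(13, 1)) = (5*(-8518) - 17971) - 7*(-4 - 7) = (-42590 - 17971) - 7*(-11) = -60561 + 77 = -60484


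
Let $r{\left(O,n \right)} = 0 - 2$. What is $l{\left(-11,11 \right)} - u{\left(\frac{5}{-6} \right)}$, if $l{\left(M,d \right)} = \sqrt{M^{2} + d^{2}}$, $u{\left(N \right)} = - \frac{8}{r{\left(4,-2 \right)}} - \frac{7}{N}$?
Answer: $- \frac{62}{5} + 11 \sqrt{2} \approx 3.1563$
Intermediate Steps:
$r{\left(O,n \right)} = -2$
$u{\left(N \right)} = 4 - \frac{7}{N}$ ($u{\left(N \right)} = - \frac{8}{-2} - \frac{7}{N} = \left(-8\right) \left(- \frac{1}{2}\right) - \frac{7}{N} = 4 - \frac{7}{N}$)
$l{\left(-11,11 \right)} - u{\left(\frac{5}{-6} \right)} = \sqrt{\left(-11\right)^{2} + 11^{2}} - \left(4 - \frac{7}{5 \frac{1}{-6}}\right) = \sqrt{121 + 121} - \left(4 - \frac{7}{5 \left(- \frac{1}{6}\right)}\right) = \sqrt{242} - \left(4 - \frac{7}{- \frac{5}{6}}\right) = 11 \sqrt{2} - \left(4 - - \frac{42}{5}\right) = 11 \sqrt{2} - \left(4 + \frac{42}{5}\right) = 11 \sqrt{2} - \frac{62}{5} = - \frac{62}{5} + 11 \sqrt{2}$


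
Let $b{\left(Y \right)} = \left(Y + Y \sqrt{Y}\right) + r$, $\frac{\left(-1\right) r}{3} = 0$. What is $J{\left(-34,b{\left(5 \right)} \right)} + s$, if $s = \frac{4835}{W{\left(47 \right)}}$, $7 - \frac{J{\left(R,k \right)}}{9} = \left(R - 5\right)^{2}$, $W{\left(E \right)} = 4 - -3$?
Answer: $- \frac{90547}{7} \approx -12935.0$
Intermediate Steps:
$r = 0$ ($r = \left(-3\right) 0 = 0$)
$b{\left(Y \right)} = Y + Y^{\frac{3}{2}}$ ($b{\left(Y \right)} = \left(Y + Y \sqrt{Y}\right) + 0 = \left(Y + Y^{\frac{3}{2}}\right) + 0 = Y + Y^{\frac{3}{2}}$)
$W{\left(E \right)} = 7$ ($W{\left(E \right)} = 4 + 3 = 7$)
$J{\left(R,k \right)} = 63 - 9 \left(-5 + R\right)^{2}$ ($J{\left(R,k \right)} = 63 - 9 \left(R - 5\right)^{2} = 63 - 9 \left(-5 + R\right)^{2}$)
$s = \frac{4835}{7} \approx 690.71$
$J{\left(-34,b{\left(5 \right)} \right)} + s = \left(63 - 9 \left(-5 - 34\right)^{2}\right) + \frac{4835}{7} = \left(63 - 9 \left(-39\right)^{2}\right) + \frac{4835}{7} = \left(63 - 13689\right) + \frac{4835}{7} = -13626 + \frac{4835}{7} = - \frac{90547}{7}$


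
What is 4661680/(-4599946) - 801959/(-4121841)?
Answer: -7762867829333/9480123010293 ≈ -0.81886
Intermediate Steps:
4661680/(-4599946) - 801959/(-4121841) = 4661680*(-1/4599946) - 801959*(-1/4121841) = -2330840/2299973 + 801959/4121841 = -7762867829333/9480123010293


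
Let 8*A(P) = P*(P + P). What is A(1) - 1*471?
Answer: -1883/4 ≈ -470.75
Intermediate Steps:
A(P) = P²/4 (A(P) = (P*(P + P))/8 = (P*(2*P))/8 = (2*P²)/8 = P²/4)
A(1) - 1*471 = (¼)*1² - 1*471 = (¼)*1 - 471 = ¼ - 471 = -1883/4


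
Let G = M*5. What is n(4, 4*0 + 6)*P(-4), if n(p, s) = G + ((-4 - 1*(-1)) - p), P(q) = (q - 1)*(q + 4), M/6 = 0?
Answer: 0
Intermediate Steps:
M = 0 (M = 6*0 = 0)
P(q) = (-1 + q)*(4 + q)
G = 0 (G = 0*5 = 0)
n(p, s) = -3 - p (n(p, s) = 0 + ((-4 - 1*(-1)) - p) = 0 + ((-4 + 1) - p) = 0 + (-3 - p) = -3 - p)
n(4, 4*0 + 6)*P(-4) = (-3 - 1*4)*(-4 + (-4)² + 3*(-4)) = (-3 - 4)*(-4 + 16 - 12) = -7*0 = 0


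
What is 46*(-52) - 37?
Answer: -2429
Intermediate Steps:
46*(-52) - 37 = -2392 - 37 = -2429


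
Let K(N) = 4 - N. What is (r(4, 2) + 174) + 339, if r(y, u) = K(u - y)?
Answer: 519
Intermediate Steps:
r(y, u) = 4 + y - u (r(y, u) = 4 - (u - y) = 4 + (y - u) = 4 + y - u)
(r(4, 2) + 174) + 339 = ((4 + 4 - 1*2) + 174) + 339 = ((4 + 4 - 2) + 174) + 339 = (6 + 174) + 339 = 180 + 339 = 519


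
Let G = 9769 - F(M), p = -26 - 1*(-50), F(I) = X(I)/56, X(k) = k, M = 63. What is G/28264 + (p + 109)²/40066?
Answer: 3565286303/4529701696 ≈ 0.78709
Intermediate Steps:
F(I) = I/56
p = 24 (p = -26 + 50 = 24)
G = 78143/8 (G = 9769 - 63/56 = 9769 - 1*9/8 = 9769 - 9/8 = 78143/8 ≈ 9767.9)
G/28264 + (p + 109)²/40066 = (78143/8)/28264 + (24 + 109)²/40066 = (78143/8)*(1/28264) + 133²*(1/40066) = 78143/226112 + 17689*(1/40066) = 78143/226112 + 17689/40066 = 3565286303/4529701696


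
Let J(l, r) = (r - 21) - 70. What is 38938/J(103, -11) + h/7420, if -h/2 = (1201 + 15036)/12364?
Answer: -893052424447/2339392440 ≈ -381.75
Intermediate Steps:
J(l, r) = -91 + r (J(l, r) = (-21 + r) - 70 = -91 + r)
h = -16237/6182 (h = -2*(1201 + 15036)/12364 = -32474/12364 = -2*16237/12364 = -16237/6182 ≈ -2.6265)
38938/J(103, -11) + h/7420 = 38938/(-91 - 11) - 16237/6182/7420 = 38938/(-102) - 16237/6182*1/7420 = 38938*(-1/102) - 16237/45870440 = -19469/51 - 16237/45870440 = -893052424447/2339392440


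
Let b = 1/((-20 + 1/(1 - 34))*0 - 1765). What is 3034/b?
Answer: -5355010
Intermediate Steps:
b = -1/1765 (b = 1/((-20 + 1/(-33))*0 - 1765) = 1/((-20 - 1/33)*0 - 1765) = 1/(-661/33*0 - 1765) = 1/(0 - 1765) = 1/(-1765) = -1/1765 ≈ -0.00056657)
3034/b = 3034/(-1/1765) = 3034*(-1765) = -5355010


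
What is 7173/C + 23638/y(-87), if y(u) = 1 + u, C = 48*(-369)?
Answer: -23294063/84624 ≈ -275.27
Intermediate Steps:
C = -17712
7173/C + 23638/y(-87) = 7173/(-17712) + 23638/(1 - 87) = 7173*(-1/17712) + 23638/(-86) = -797/1968 + 23638*(-1/86) = -797/1968 - 11819/43 = -23294063/84624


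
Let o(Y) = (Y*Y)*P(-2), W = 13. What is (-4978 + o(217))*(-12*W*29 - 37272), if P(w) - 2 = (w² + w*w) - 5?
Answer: -9632598732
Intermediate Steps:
P(w) = -3 + 2*w² (P(w) = 2 + ((w² + w*w) - 5) = 2 + ((w² + w²) - 5) = 2 + (2*w² - 5) = 2 + (-5 + 2*w²) = -3 + 2*w²)
o(Y) = 5*Y² (o(Y) = (Y*Y)*(-3 + 2*(-2)²) = Y²*(-3 + 2*4) = Y²*(-3 + 8) = Y²*5 = 5*Y²)
(-4978 + o(217))*(-12*W*29 - 37272) = (-4978 + 5*217²)*(-12*13*29 - 37272) = (-4978 + 5*47089)*(-156*29 - 37272) = (-4978 + 235445)*(-4524 - 37272) = 230467*(-41796) = -9632598732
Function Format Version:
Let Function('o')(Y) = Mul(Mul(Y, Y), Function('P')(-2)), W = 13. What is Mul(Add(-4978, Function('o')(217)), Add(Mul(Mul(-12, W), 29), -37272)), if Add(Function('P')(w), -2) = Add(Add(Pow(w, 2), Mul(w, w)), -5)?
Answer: -9632598732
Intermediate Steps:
Function('P')(w) = Add(-3, Mul(2, Pow(w, 2))) (Function('P')(w) = Add(2, Add(Add(Pow(w, 2), Mul(w, w)), -5)) = Add(2, Add(Add(Pow(w, 2), Pow(w, 2)), -5)) = Add(2, Add(Mul(2, Pow(w, 2)), -5)) = Add(2, Add(-5, Mul(2, Pow(w, 2)))) = Add(-3, Mul(2, Pow(w, 2))))
Function('o')(Y) = Mul(5, Pow(Y, 2)) (Function('o')(Y) = Mul(Mul(Y, Y), Add(-3, Mul(2, Pow(-2, 2)))) = Mul(Pow(Y, 2), Add(-3, Mul(2, 4))) = Mul(Pow(Y, 2), Add(-3, 8)) = Mul(Pow(Y, 2), 5) = Mul(5, Pow(Y, 2)))
Mul(Add(-4978, Function('o')(217)), Add(Mul(Mul(-12, W), 29), -37272)) = Mul(Add(-4978, Mul(5, Pow(217, 2))), Add(Mul(Mul(-12, 13), 29), -37272)) = Mul(Add(-4978, Mul(5, 47089)), Add(Mul(-156, 29), -37272)) = Mul(Add(-4978, 235445), Add(-4524, -37272)) = Mul(230467, -41796) = -9632598732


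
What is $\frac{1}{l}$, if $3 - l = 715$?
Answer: $- \frac{1}{712} \approx -0.0014045$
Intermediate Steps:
$l = -712$ ($l = 3 - 715 = -712$)
$\frac{1}{l} = \frac{1}{-712} = - \frac{1}{712}$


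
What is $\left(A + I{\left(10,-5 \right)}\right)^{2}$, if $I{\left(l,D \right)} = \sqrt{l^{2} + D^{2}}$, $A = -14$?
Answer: $321 - 140 \sqrt{5} \approx 7.9505$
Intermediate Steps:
$I{\left(l,D \right)} = \sqrt{D^{2} + l^{2}}$
$\left(A + I{\left(10,-5 \right)}\right)^{2} = \left(-14 + \sqrt{\left(-5\right)^{2} + 10^{2}}\right)^{2} = \left(-14 + \sqrt{25 + 100}\right)^{2} = \left(-14 + \sqrt{125}\right)^{2} = \left(-14 + 5 \sqrt{5}\right)^{2}$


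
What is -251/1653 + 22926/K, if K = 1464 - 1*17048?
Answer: -20904131/12880176 ≈ -1.6230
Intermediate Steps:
K = -15584 (K = 1464 - 17048 = -15584)
-251/1653 + 22926/K = -251/1653 + 22926/(-15584) = -251*1/1653 + 22926*(-1/15584) = -251/1653 - 11463/7792 = -20904131/12880176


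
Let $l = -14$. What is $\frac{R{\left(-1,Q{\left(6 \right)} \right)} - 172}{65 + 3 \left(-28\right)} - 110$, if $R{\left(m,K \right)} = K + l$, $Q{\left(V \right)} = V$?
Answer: $- \frac{1910}{19} \approx -100.53$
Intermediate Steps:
$R{\left(m,K \right)} = -14 + K$ ($R{\left(m,K \right)} = K - 14 = -14 + K$)
$\frac{R{\left(-1,Q{\left(6 \right)} \right)} - 172}{65 + 3 \left(-28\right)} - 110 = \frac{\left(-14 + 6\right) - 172}{65 + 3 \left(-28\right)} - 110 = \frac{-8 - 172}{65 - 84} - 110 = - \frac{180}{-19} - 110 = \left(-180\right) \left(- \frac{1}{19}\right) - 110 = \frac{180}{19} - 110 = - \frac{1910}{19}$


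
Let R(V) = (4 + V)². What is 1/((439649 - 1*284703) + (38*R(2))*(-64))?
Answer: 1/67394 ≈ 1.4838e-5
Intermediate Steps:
1/((439649 - 1*284703) + (38*R(2))*(-64)) = 1/((439649 - 1*284703) + (38*(4 + 2)²)*(-64)) = 1/((439649 - 284703) + (38*6²)*(-64)) = 1/(154946 + (38*36)*(-64)) = 1/(154946 + 1368*(-64)) = 1/(154946 - 87552) = 1/67394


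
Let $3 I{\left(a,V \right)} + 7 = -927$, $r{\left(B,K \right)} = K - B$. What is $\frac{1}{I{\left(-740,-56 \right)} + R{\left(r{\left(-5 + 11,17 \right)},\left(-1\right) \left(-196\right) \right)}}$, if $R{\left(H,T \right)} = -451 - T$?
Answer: $- \frac{3}{2875} \approx -0.0010435$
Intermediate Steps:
$I{\left(a,V \right)} = - \frac{934}{3}$ ($I{\left(a,V \right)} = - \frac{7}{3} + \frac{1}{3} \left(-927\right) = - \frac{7}{3} - 309 = - \frac{934}{3}$)
$\frac{1}{I{\left(-740,-56 \right)} + R{\left(r{\left(-5 + 11,17 \right)},\left(-1\right) \left(-196\right) \right)}} = \frac{1}{- \frac{934}{3} - \left(451 - -196\right)} = \frac{1}{- \frac{934}{3} - 647} = \frac{1}{- \frac{2875}{3}} = - \frac{3}{2875}$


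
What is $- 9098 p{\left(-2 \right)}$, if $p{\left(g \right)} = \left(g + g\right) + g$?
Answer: $54588$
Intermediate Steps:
$p{\left(g \right)} = 3 g$ ($p{\left(g \right)} = 2 g + g = 3 g$)
$- 9098 p{\left(-2 \right)} = - 9098 \cdot 3 \left(-2\right) = \left(-9098\right) \left(-6\right) = 54588$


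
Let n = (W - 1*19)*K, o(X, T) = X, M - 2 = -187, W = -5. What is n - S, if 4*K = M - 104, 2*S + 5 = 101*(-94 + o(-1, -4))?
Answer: 6534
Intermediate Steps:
M = -185 (M = 2 - 187 = -185)
S = -4800 (S = -5/2 + (101*(-94 - 1))/2 = -5/2 + (101*(-95))/2 = -5/2 + (½)*(-9595) = -5/2 - 9595/2 = -4800)
K = -289/4 (K = (-185 - 104)/4 = (¼)*(-289) = -289/4 ≈ -72.250)
n = 1734 (n = (-5 - 1*19)*(-289/4) = (-5 - 19)*(-289/4) = -24*(-289/4) = 1734)
n - S = 1734 - 1*(-4800) = 1734 + 4800 = 6534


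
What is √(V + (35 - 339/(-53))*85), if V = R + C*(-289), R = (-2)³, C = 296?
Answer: I*√230431598/53 ≈ 286.41*I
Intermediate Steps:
R = -8
V = -85552 (V = -8 + 296*(-289) = -8 - 85544 = -85552)
√(V + (35 - 339/(-53))*85) = √(-85552 + (35 - 339/(-53))*85) = √(-85552 + (35 - 339*(-1/53))*85) = √(-85552 + (35 + 339/53)*85) = √(-85552 + (2194/53)*85) = √(-85552 + 186490/53) = √(-4347766/53) = I*√230431598/53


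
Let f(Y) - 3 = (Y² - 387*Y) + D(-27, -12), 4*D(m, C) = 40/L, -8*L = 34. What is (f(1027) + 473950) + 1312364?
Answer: 41541109/17 ≈ 2.4436e+6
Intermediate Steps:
L = -17/4 (L = -⅛*34 = -17/4 ≈ -4.2500)
D(m, C) = -40/17 (D(m, C) = (40/(-17/4))/4 = (40*(-4/17))/4 = (¼)*(-160/17) = -40/17)
f(Y) = 11/17 + Y² - 387*Y (f(Y) = 3 + ((Y² - 387*Y) - 40/17) = 3 + (-40/17 + Y² - 387*Y) = 11/17 + Y² - 387*Y)
(f(1027) + 473950) + 1312364 = ((11/17 + 1027² - 387*1027) + 473950) + 1312364 = ((11/17 + 1054729 - 397449) + 473950) + 1312364 = (11173771/17 + 473950) + 1312364 = 19230921/17 + 1312364 = 41541109/17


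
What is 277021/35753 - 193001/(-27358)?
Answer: 14479105271/978130574 ≈ 14.803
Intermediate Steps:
277021/35753 - 193001/(-27358) = 277021*(1/35753) - 193001*(-1/27358) = 277021/35753 + 193001/27358 = 14479105271/978130574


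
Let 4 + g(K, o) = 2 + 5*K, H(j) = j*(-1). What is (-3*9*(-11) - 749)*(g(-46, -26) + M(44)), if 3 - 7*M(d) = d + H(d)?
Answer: 732692/7 ≈ 1.0467e+5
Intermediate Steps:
H(j) = -j
g(K, o) = -2 + 5*K (g(K, o) = -4 + (2 + 5*K) = -2 + 5*K)
M(d) = 3/7 (M(d) = 3/7 - (d - d)/7 = 3/7 - 1/7*0 = 3/7 + 0 = 3/7)
(-3*9*(-11) - 749)*(g(-46, -26) + M(44)) = (-3*9*(-11) - 749)*((-2 + 5*(-46)) + 3/7) = (-27*(-11) - 749)*((-2 - 230) + 3/7) = (297 - 749)*(-232 + 3/7) = -452*(-1621/7) = 732692/7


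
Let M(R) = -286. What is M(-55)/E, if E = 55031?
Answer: -286/55031 ≈ -0.0051971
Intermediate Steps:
M(-55)/E = -286/55031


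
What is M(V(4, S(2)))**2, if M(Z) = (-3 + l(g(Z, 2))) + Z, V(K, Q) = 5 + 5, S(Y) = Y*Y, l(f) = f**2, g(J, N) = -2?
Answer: 121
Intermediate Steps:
S(Y) = Y**2
V(K, Q) = 10
M(Z) = 1 + Z (M(Z) = (-3 + (-2)**2) + Z = (-3 + 4) + Z = 1 + Z)
M(V(4, S(2)))**2 = (1 + 10)**2 = 11**2 = 121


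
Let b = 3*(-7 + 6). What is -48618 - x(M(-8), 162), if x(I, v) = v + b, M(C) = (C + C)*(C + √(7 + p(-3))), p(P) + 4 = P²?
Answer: -48777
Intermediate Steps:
p(P) = -4 + P²
M(C) = 2*C*(C + 2*√3) (M(C) = (C + C)*(C + √(7 + (-4 + (-3)²))) = (2*C)*(C + √(7 + (-4 + 9))) = (2*C)*(C + √(7 + 5)) = (2*C)*(C + √12) = (2*C)*(C + 2*√3) = 2*C*(C + 2*√3))
b = -3 (b = 3*(-1) = -3)
x(I, v) = -3 + v (x(I, v) = v - 3 = -3 + v)
-48618 - x(M(-8), 162) = -48618 - (-3 + 162) = -48618 - 1*159 = -48618 - 159 = -48777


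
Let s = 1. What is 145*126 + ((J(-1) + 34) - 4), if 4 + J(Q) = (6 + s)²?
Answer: 18345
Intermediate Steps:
J(Q) = 45 (J(Q) = -4 + (6 + 1)² = -4 + 7² = -4 + 49 = 45)
145*126 + ((J(-1) + 34) - 4) = 145*126 + ((45 + 34) - 4) = 18270 + (79 - 4) = 18270 + 75 = 18345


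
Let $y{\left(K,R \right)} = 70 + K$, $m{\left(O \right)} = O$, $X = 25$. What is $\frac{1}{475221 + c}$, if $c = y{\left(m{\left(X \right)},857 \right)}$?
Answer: $\frac{1}{475316} \approx 2.1039 \cdot 10^{-6}$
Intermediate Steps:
$c = 95$ ($c = 70 + 25 = 95$)
$\frac{1}{475221 + c} = \frac{1}{475221 + 95} = \frac{1}{475316}$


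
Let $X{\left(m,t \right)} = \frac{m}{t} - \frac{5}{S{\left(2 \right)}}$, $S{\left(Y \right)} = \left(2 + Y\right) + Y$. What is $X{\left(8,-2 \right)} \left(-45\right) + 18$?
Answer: $\frac{471}{2} \approx 235.5$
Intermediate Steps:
$S{\left(Y \right)} = 2 + 2 Y$
$X{\left(m,t \right)} = - \frac{5}{6} + \frac{m}{t}$ ($X{\left(m,t \right)} = \frac{m}{t} - \frac{5}{2 + 2 \cdot 2} = \frac{m}{t} - \frac{5}{2 + 4} = \frac{m}{t} - \frac{5}{6} = - \frac{5}{6} + \frac{m}{t}$)
$X{\left(8,-2 \right)} \left(-45\right) + 18 = \left(- \frac{5}{6} + \frac{8}{-2}\right) \left(-45\right) + 18 = \left(- \frac{5}{6} + 8 \left(- \frac{1}{2}\right)\right) \left(-45\right) + 18 = \left(- \frac{5}{6} - 4\right) \left(-45\right) + 18 = \left(- \frac{29}{6}\right) \left(-45\right) + 18 = \frac{435}{2} + 18 = \frac{471}{2}$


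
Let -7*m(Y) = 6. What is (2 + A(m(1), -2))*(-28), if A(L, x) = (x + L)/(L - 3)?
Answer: -2072/27 ≈ -76.741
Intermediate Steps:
m(Y) = -6/7 (m(Y) = -⅐*6 = -6/7)
A(L, x) = (L + x)/(-3 + L)
(2 + A(m(1), -2))*(-28) = (2 + (-6/7 - 2)/(-3 - 6/7))*(-28) = (2 - 20/7/(-27/7))*(-28) = (2 - 7/27*(-20/7))*(-28) = (2 + 20/27)*(-28) = (74/27)*(-28) = -2072/27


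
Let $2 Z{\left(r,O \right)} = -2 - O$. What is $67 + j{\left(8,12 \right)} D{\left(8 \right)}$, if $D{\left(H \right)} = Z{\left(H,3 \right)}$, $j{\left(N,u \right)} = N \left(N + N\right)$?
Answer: $-253$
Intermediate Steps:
$Z{\left(r,O \right)} = -1 - \frac{O}{2}$ ($Z{\left(r,O \right)} = \frac{-2 - O}{2} = -1 - \frac{O}{2}$)
$j{\left(N,u \right)} = 2 N^{2}$ ($j{\left(N,u \right)} = N 2 N = 2 N^{2}$)
$D{\left(H \right)} = - \frac{5}{2}$ ($D{\left(H \right)} = -1 - \frac{3}{2} = - \frac{5}{2}$)
$67 + j{\left(8,12 \right)} D{\left(8 \right)} = 67 + 2 \cdot 8^{2} \left(- \frac{5}{2}\right) = 67 + 2 \cdot 64 \left(- \frac{5}{2}\right) = 67 + 128 \left(- \frac{5}{2}\right) = 67 - 320 = -253$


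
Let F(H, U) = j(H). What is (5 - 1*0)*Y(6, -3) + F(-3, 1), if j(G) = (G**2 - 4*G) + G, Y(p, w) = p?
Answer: 48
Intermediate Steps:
j(G) = G**2 - 3*G
F(H, U) = H*(-3 + H)
(5 - 1*0)*Y(6, -3) + F(-3, 1) = (5 - 1*0)*6 - 3*(-3 - 3) = (5 + 0)*6 - 3*(-6) = 5*6 + 18 = 30 + 18 = 48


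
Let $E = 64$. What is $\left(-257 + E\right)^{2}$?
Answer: $37249$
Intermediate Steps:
$\left(-257 + E\right)^{2} = \left(-257 + 64\right)^{2} = \left(-193\right)^{2} = 37249$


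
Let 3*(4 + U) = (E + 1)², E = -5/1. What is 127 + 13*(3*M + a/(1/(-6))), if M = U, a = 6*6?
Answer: -2629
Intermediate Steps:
E = -5 (E = -5*1 = -5)
a = 36
U = 4/3 (U = -4 + (-5 + 1)²/3 = -4 + (⅓)*(-4)² = -4 + (⅓)*16 = -4 + 16/3 = 4/3 ≈ 1.3333)
M = 4/3 ≈ 1.3333
127 + 13*(3*M + a/(1/(-6))) = 127 + 13*(3*(4/3) + 36/(1/(-6))) = 127 + 13*(4 + 36/(-⅙)) = 127 + 13*(4 + 36*(-6)) = 127 + 13*(4 - 216) = 127 + 13*(-212) = 127 - 2756 = -2629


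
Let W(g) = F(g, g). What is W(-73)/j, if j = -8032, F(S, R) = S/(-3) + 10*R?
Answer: 2117/24096 ≈ 0.087857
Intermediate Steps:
F(S, R) = 10*R - S/3 (F(S, R) = -S/3 + 10*R = 10*R - S/3)
W(g) = 29*g/3 (W(g) = 10*g - g/3 = 29*g/3)
W(-73)/j = ((29/3)*(-73))/(-8032) = -2117/3*(-1/8032) = 2117/24096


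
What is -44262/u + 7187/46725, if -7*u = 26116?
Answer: 7332344671/610135050 ≈ 12.018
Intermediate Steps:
u = -26116/7 (u = -⅐*26116 = -26116/7 ≈ -3730.9)
-44262/u + 7187/46725 = -44262/(-26116/7) + 7187/46725 = -44262*(-7/26116) + 7187*(1/46725) = 154917/13058 + 7187/46725 = 7332344671/610135050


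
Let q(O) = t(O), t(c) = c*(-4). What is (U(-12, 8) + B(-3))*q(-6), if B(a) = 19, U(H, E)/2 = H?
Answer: -120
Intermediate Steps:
U(H, E) = 2*H
t(c) = -4*c
q(O) = -4*O
(U(-12, 8) + B(-3))*q(-6) = (2*(-12) + 19)*(-4*(-6)) = (-24 + 19)*24 = -5*24 = -120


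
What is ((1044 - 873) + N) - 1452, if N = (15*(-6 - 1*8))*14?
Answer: -4221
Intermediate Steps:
N = -2940 (N = (15*(-6 - 8))*14 = (15*(-14))*14 = -210*14 = -2940)
((1044 - 873) + N) - 1452 = ((1044 - 873) - 2940) - 1452 = (171 - 2940) - 1452 = -2769 - 1452 = -4221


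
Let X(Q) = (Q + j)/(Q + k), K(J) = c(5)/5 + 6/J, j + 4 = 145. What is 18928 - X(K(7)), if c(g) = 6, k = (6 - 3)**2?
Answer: 2440043/129 ≈ 18915.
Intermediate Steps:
j = 141 (j = -4 + 145 = 141)
k = 9 (k = 3**2 = 9)
K(J) = 6/5 + 6/J
X(Q) = (141 + Q)/(9 + Q) (X(Q) = (Q + 141)/(Q + 9) = (141 + Q)/(9 + Q))
18928 - X(K(7)) = 18928 - (141 + (6/5 + 6/7))/(9 + (6/5 + 6/7)) = 18928 - (141 + 72/35)/(9 + 72/35) = 18928 - 5007/(387/35*35) = 18928 - 35*5007/(387*35) = 18928 - 1*1669/129 = 18928 - 1669/129 = 2440043/129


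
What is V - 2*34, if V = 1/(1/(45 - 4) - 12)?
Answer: -33429/491 ≈ -68.083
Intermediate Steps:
V = -41/491 (V = 1/(1/41 - 12) = 1/(-491/41) = -41/491 ≈ -0.083503)
V - 2*34 = -41/491 - 2*34 = -41/491 - 68 = -33429/491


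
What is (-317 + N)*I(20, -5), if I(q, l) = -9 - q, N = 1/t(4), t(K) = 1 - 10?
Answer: 82766/9 ≈ 9196.2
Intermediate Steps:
t(K) = -9
N = -1/9 (N = 1/(-9) = -1/9 ≈ -0.11111)
(-317 + N)*I(20, -5) = (-317 - 1/9)*(-9 - 1*20) = -2854*(-9 - 20)/9 = -2854/9*(-29) = 82766/9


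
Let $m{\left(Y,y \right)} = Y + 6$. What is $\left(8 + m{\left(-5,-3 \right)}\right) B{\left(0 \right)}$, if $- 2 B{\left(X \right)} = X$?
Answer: $0$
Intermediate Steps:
$m{\left(Y,y \right)} = 6 + Y$
$B{\left(X \right)} = - \frac{X}{2}$
$\left(8 + m{\left(-5,-3 \right)}\right) B{\left(0 \right)} = \left(8 + \left(6 - 5\right)\right) \left(\left(- \frac{1}{2}\right) 0\right) = \left(8 + 1\right) 0 = 9 \cdot 0 = 0$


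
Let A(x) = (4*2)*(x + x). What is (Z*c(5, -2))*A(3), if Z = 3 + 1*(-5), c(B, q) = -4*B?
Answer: 1920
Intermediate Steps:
A(x) = 16*x (A(x) = 8*(2*x) = 16*x)
Z = -2 (Z = 3 - 5 = -2)
(Z*c(5, -2))*A(3) = (-(-8)*5)*(16*3) = -2*(-20)*48 = 40*48 = 1920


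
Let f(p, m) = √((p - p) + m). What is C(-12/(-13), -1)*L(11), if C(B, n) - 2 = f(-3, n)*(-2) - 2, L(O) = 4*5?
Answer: -40*I ≈ -40.0*I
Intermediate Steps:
f(p, m) = √m (f(p, m) = √(0 + m) = √m)
L(O) = 20
C(B, n) = -2*√n (C(B, n) = 2 + (√n*(-2) - 2) = 2 + (-2*√n - 2) = 2 + (-2 - 2*√n) = -2*√n)
C(-12/(-13), -1)*L(11) = -2*I*20 = -40*I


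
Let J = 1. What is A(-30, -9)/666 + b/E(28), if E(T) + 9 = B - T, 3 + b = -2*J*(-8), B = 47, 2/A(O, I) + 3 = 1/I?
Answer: 6729/5180 ≈ 1.2990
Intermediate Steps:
A(O, I) = 2/(-3 + 1/I)
b = 13 (b = -3 - 2*1*(-8) = -3 - 2*(-8) = -3 + 16 = 13)
E(T) = 38 - T (E(T) = -9 + (47 - T) = 38 - T)
A(-30, -9)/666 + b/E(28) = -2*(-9)/(-1 + 3*(-9))/666 + 13/(38 - 1*28) = -2*(-9)/(-1 - 27)*(1/666) + 13/(38 - 28) = -2*(-9)/(-28)*(1/666) + 13/10 = -2*(-9)*(-1/28)*(1/666) + 13*(1/10) = -9/14*1/666 + 13/10 = -1/1036 + 13/10 = 6729/5180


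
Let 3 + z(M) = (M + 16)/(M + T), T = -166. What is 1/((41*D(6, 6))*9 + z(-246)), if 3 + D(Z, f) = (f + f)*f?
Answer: 206/5244463 ≈ 3.9280e-5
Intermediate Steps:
z(M) = -3 + (16 + M)/(-166 + M) (z(M) = -3 + (M + 16)/(M - 166) = -3 + (16 + M)/(-166 + M))
D(Z, f) = -3 + 2*f**2 (D(Z, f) = -3 + (f + f)*f = -3 + (2*f)*f = -3 + 2*f**2)
1/((41*D(6, 6))*9 + z(-246)) = 1/((41*(-3 + 2*6**2))*9 + 2*(257 - 1*(-246))/(-166 - 246)) = 1/((41*(-3 + 2*36))*9 + 2*(257 + 246)/(-412)) = 1/((41*(-3 + 72))*9 + 2*(-1/412)*503) = 1/((41*69)*9 - 503/206) = 1/(2829*9 - 503/206) = 1/(25461 - 503/206) = 1/(5244463/206) = 206/5244463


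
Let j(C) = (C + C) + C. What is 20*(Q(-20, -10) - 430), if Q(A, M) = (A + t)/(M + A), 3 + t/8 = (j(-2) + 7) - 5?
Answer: -25648/3 ≈ -8549.3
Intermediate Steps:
j(C) = 3*C (j(C) = 2*C + C = 3*C)
t = -56 (t = -24 + 8*((3*(-2) + 7) - 5) = -24 + 8*((-6 + 7) - 5) = -24 + 8*(1 - 5) = -24 + 8*(-4) = -24 - 32 = -56)
Q(A, M) = (-56 + A)/(A + M) (Q(A, M) = (A - 56)/(M + A) = (-56 + A)/(A + M))
20*(Q(-20, -10) - 430) = 20*((-56 - 20)/(-20 - 10) - 430) = 20*(-76/(-30) - 430) = 20*(-1/30*(-76) - 430) = 20*(38/15 - 430) = 20*(-6412/15) = -25648/3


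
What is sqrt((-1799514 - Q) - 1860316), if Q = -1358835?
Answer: I*sqrt(2300995) ≈ 1516.9*I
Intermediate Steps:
sqrt((-1799514 - Q) - 1860316) = sqrt((-1799514 - 1*(-1358835)) - 1860316) = sqrt((-1799514 + 1358835) - 1860316) = sqrt(-440679 - 1860316) = sqrt(-2300995) = I*sqrt(2300995)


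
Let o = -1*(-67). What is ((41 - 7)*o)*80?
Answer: 182240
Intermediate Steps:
o = 67
((41 - 7)*o)*80 = ((41 - 7)*67)*80 = (34*67)*80 = 2278*80 = 182240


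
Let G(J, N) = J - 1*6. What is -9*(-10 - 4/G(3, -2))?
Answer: 78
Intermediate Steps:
G(J, N) = -6 + J (G(J, N) = J - 6 = -6 + J)
-9*(-10 - 4/G(3, -2)) = -9*(-10 - 4/(-6 + 3)) = -9*(-10 - 4/(-3)) = -9*(-10 - 4*(-⅓)) = -9*(-10 + 4/3) = -9*(-26/3) = 78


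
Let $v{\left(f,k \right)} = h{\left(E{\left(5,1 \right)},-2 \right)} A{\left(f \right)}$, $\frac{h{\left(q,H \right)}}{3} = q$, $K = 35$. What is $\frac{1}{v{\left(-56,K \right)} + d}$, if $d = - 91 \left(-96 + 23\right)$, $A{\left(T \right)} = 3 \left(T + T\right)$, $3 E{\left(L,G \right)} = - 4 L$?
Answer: $\frac{1}{13363} \approx 7.4834 \cdot 10^{-5}$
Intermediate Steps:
$E{\left(L,G \right)} = - \frac{4 L}{3}$ ($E{\left(L,G \right)} = \frac{\left(-4\right) L}{3} = - \frac{4 L}{3}$)
$A{\left(T \right)} = 6 T$ ($A{\left(T \right)} = 3 \cdot 2 T = 6 T$)
$h{\left(q,H \right)} = 3 q$
$d = 6643$ ($d = \left(-91\right) \left(-73\right) = 6643$)
$v{\left(f,k \right)} = - 120 f$ ($v{\left(f,k \right)} = 3 \left(\left(- \frac{4}{3}\right) 5\right) 6 f = 3 \left(- \frac{20}{3}\right) 6 f = - 20 \cdot 6 f = - 120 f$)
$\frac{1}{v{\left(-56,K \right)} + d} = \frac{1}{\left(-120\right) \left(-56\right) + 6643} = \frac{1}{6720 + 6643} = \frac{1}{13363}$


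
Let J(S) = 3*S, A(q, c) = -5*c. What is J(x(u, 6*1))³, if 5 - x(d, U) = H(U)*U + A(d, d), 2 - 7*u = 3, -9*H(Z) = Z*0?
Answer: 729000/343 ≈ 2125.4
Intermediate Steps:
H(Z) = 0 (H(Z) = -Z*0/9 = -⅑*0 = 0)
u = -⅐ (u = 2/7 - ⅐*3 = 2/7 - 3/7 = -⅐ ≈ -0.14286)
x(d, U) = 5 + 5*d (x(d, U) = 5 - (0*U - 5*d) = 5 - (0 - 5*d) = 5 - (-5)*d = 5 + 5*d)
J(x(u, 6*1))³ = (3*(5 + 5*(-⅐)))³ = (3*(5 - 5/7))³ = (3*(30/7))³ = (90/7)³ = 729000/343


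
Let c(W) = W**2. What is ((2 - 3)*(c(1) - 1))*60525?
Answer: 0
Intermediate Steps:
((2 - 3)*(c(1) - 1))*60525 = ((2 - 3)*(1**2 - 1))*60525 = -(1 - 1)*60525 = -1*0*60525 = 0*60525 = 0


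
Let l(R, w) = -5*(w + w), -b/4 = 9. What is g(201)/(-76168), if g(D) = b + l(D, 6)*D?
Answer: 1512/9521 ≈ 0.15881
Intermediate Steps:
b = -36 (b = -4*9 = -36)
l(R, w) = -10*w
g(D) = -36 - 60*D (g(D) = -36 + (-10*6)*D = -36 - 60*D)
g(201)/(-76168) = (-36 - 60*201)/(-76168) = (-36 - 12060)*(-1/76168) = -12096*(-1/76168) = 1512/9521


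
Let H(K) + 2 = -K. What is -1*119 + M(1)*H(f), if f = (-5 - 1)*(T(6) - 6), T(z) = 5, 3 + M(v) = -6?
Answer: -47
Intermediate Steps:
M(v) = -9 (M(v) = -3 - 6 = -9)
f = 6 (f = (-5 - 1)*(5 - 6) = -6*(-1) = 6)
H(K) = -2 - K
-1*119 + M(1)*H(f) = -1*119 - 9*(-2 - 1*6) = -119 - 9*(-2 - 6) = -119 - 9*(-8) = -119 + 72 = -47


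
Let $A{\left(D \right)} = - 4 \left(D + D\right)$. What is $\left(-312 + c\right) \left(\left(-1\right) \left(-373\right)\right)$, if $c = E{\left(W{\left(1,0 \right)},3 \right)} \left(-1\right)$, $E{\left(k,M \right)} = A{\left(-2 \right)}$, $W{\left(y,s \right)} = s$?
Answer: $-122344$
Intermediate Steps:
$A{\left(D \right)} = - 8 D$ ($A{\left(D \right)} = - 4 \cdot 2 D = - 8 D$)
$E{\left(k,M \right)} = 16$ ($E{\left(k,M \right)} = \left(-8\right) \left(-2\right) = 16$)
$c = -16$ ($c = 16 \left(-1\right) = -16$)
$\left(-312 + c\right) \left(\left(-1\right) \left(-373\right)\right) = \left(-312 - 16\right) \left(\left(-1\right) \left(-373\right)\right) = \left(-328\right) 373 = -122344$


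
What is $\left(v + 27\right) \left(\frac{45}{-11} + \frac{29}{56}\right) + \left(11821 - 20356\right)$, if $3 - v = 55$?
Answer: $- \frac{5202535}{616} \approx -8445.7$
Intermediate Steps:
$v = -52$ ($v = 3 - 55 = -52$)
$\left(v + 27\right) \left(\frac{45}{-11} + \frac{29}{56}\right) + \left(11821 - 20356\right) = \left(-52 + 27\right) \left(\frac{45}{-11} + \frac{29}{56}\right) + \left(11821 - 20356\right) = - 25 \left(45 \left(- \frac{1}{11}\right) + 29 \cdot \frac{1}{56}\right) + \left(11821 - 20356\right) = - 25 \left(- \frac{45}{11} + \frac{29}{56}\right) - 8535 = \left(-25\right) \left(- \frac{2201}{616}\right) - 8535 = \frac{55025}{616} - 8535 = - \frac{5202535}{616}$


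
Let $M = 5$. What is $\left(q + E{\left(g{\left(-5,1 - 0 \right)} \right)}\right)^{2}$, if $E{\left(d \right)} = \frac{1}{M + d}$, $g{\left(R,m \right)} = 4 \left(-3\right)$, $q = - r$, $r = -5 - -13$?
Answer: $\frac{3249}{49} \approx 66.306$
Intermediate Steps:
$r = 8$ ($r = -5 + 13 = 8$)
$q = -8$ ($q = \left(-1\right) 8 = -8$)
$g{\left(R,m \right)} = -12$
$E{\left(d \right)} = \frac{1}{5 + d}$
$\left(q + E{\left(g{\left(-5,1 - 0 \right)} \right)}\right)^{2} = \left(-8 + \frac{1}{5 - 12}\right)^{2} = \left(-8 + \frac{1}{-7}\right)^{2} = \left(-8 - \frac{1}{7}\right)^{2} = \left(- \frac{57}{7}\right)^{2} = \frac{3249}{49}$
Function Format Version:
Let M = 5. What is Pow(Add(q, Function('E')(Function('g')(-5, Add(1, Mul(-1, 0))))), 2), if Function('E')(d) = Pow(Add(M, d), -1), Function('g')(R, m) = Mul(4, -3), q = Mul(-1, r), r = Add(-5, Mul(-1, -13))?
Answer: Rational(3249, 49) ≈ 66.306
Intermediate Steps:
r = 8 (r = Add(-5, 13) = 8)
q = -8 (q = Mul(-1, 8) = -8)
Function('g')(R, m) = -12
Function('E')(d) = Pow(Add(5, d), -1)
Pow(Add(q, Function('E')(Function('g')(-5, Add(1, Mul(-1, 0))))), 2) = Pow(Add(-8, Pow(Add(5, -12), -1)), 2) = Pow(Add(-8, Pow(-7, -1)), 2) = Pow(Add(-8, Rational(-1, 7)), 2) = Pow(Rational(-57, 7), 2) = Rational(3249, 49)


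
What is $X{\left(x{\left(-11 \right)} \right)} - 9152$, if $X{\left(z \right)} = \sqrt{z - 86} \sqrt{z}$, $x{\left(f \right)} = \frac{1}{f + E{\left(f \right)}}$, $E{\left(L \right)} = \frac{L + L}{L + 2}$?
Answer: $-9152 - \frac{3 \sqrt{6631}}{77} \approx -9155.2$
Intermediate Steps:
$E{\left(L \right)} = \frac{2 L}{2 + L}$
$x{\left(f \right)} = \frac{1}{f + \frac{2 f}{2 + f}}$
$X{\left(z \right)} = \sqrt{z} \sqrt{-86 + z}$ ($X{\left(z \right)} = \sqrt{-86 + z} \sqrt{z} = \sqrt{z} \sqrt{-86 + z}$)
$X{\left(x{\left(-11 \right)} \right)} - 9152 = \sqrt{\frac{2 - 11}{\left(-11\right) \left(4 - 11\right)}} \sqrt{-86 + \frac{2 - 11}{\left(-11\right) \left(4 - 11\right)}} - 9152 = \sqrt{\left(- \frac{1}{11}\right) \frac{1}{-7} \left(-9\right)} \sqrt{-86 - \frac{1}{11} \frac{1}{-7} \left(-9\right)} - 9152 = \sqrt{\left(- \frac{1}{11}\right) \left(- \frac{1}{7}\right) \left(-9\right)} \sqrt{-86 - \left(- \frac{1}{77}\right) \left(-9\right)} - 9152 = \sqrt{- \frac{9}{77}} \sqrt{-86 - \frac{9}{77}} - 9152 = \frac{3 i \sqrt{77}}{77} \sqrt{- \frac{6631}{77}} - 9152 = \frac{3 i \sqrt{77}}{77} \frac{i \sqrt{510587}}{77} - 9152 = - \frac{3 \sqrt{6631}}{77} - 9152 = -9152 - \frac{3 \sqrt{6631}}{77}$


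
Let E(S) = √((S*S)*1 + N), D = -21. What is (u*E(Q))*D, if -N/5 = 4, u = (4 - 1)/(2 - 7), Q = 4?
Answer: 126*I/5 ≈ 25.2*I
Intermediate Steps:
u = -⅗ (u = 3/(-5) = 3*(-⅕) = -⅗ ≈ -0.60000)
N = -20 (N = -5*4 = -20)
E(S) = √(-20 + S²) (E(S) = √((S*S)*1 - 20) = √(S²*1 - 20) = √(S² - 20) = √(-20 + S²))
(u*E(Q))*D = -3*√(-20 + 4²)/5*(-21) = -3*√(-20 + 16)/5*(-21) = -6*I/5*(-21) = 126*I/5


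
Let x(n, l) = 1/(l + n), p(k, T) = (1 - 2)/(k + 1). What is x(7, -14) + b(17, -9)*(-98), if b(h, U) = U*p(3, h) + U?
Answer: 9259/14 ≈ 661.36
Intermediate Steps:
p(k, T) = -1/(1 + k)
b(h, U) = 3*U/4 (b(h, U) = U*(-1/(1 + 3)) + U = U*(-1/4) + U = U*(-1*¼) + U = U*(-¼) + U = -U/4 + U = 3*U/4)
x(7, -14) + b(17, -9)*(-98) = 1/(-14 + 7) + ((¾)*(-9))*(-98) = 1/(-7) - 27/4*(-98) = -⅐ + 1323/2 = 9259/14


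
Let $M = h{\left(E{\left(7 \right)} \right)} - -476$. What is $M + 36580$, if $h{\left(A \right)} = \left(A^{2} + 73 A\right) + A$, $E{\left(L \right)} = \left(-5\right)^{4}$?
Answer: $473931$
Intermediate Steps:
$E{\left(L \right)} = 625$
$h{\left(A \right)} = A^{2} + 74 A$
$M = 437351$ ($M = 625 \left(74 + 625\right) - -476 = 625 \cdot 699 + 476 = 436875 + 476 = 437351$)
$M + 36580 = 437351 + 36580 = 473931$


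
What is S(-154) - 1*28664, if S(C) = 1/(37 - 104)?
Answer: -1920489/67 ≈ -28664.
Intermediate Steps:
S(C) = -1/67 (S(C) = 1/(-67) = -1/67)
S(-154) - 1*28664 = -1/67 - 1*28664 = -1/67 - 28664 = -1920489/67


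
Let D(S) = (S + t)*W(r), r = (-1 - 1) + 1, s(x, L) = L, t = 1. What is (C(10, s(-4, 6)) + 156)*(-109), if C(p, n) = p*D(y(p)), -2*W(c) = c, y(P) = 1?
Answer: -18094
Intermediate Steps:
r = -1 (r = -2 + 1 = -1)
W(c) = -c/2
D(S) = 1/2 + S/2 (D(S) = (S + 1)*(-1/2*(-1)) = (1 + S)*(1/2) = 1/2 + S/2)
C(p, n) = p (C(p, n) = p*(1/2 + (1/2)*1) = p*(1/2 + 1/2) = p*1 = p)
(C(10, s(-4, 6)) + 156)*(-109) = (10 + 156)*(-109) = 166*(-109) = -18094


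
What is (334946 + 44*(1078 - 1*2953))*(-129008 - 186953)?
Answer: -79763090606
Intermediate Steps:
(334946 + 44*(1078 - 1*2953))*(-129008 - 186953) = (334946 + 44*(1078 - 2953))*(-315961) = (334946 + 44*(-1875))*(-315961) = (334946 - 82500)*(-315961) = 252446*(-315961) = -79763090606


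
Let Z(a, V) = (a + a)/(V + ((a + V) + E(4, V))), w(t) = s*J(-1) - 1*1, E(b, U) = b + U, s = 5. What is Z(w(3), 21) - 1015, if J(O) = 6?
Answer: -48691/48 ≈ -1014.4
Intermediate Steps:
E(b, U) = U + b
w(t) = 29 (w(t) = 5*6 - 1*1 = 30 - 1 = 29)
Z(a, V) = 2*a/(4 + a + 3*V) (Z(a, V) = (a + a)/(V + ((a + V) + (V + 4))) = (2*a)/(V + ((V + a) + (4 + V))) = (2*a)/(V + (4 + a + 2*V)) = (2*a)/(4 + a + 3*V) = 2*a/(4 + a + 3*V))
Z(w(3), 21) - 1015 = 2*29/(4 + 29 + 3*21) - 1015 = 2*29/(4 + 29 + 63) - 1015 = 2*29/96 - 1015 = 2*29*(1/96) - 1015 = 29/48 - 1015 = -48691/48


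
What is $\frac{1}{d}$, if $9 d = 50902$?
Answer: $\frac{9}{50902} \approx 0.00017681$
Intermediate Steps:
$d = \frac{50902}{9}$ ($d = \frac{1}{9} \cdot 50902 = \frac{50902}{9} \approx 5655.8$)
$\frac{1}{d} = \frac{1}{\frac{50902}{9}} = \frac{9}{50902}$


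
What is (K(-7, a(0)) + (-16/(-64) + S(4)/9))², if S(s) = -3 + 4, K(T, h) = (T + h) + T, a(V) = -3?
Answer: 358801/1296 ≈ 276.85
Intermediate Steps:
K(T, h) = h + 2*T
S(s) = 1
(K(-7, a(0)) + (-16/(-64) + S(4)/9))² = ((-3 + 2*(-7)) + (-16/(-64) + 1/9))² = ((-3 - 14) + (-16*(-1/64) + 1*(⅑)))² = (-17 + (¼ + ⅑))² = (-17 + 13/36)² = (-599/36)² = 358801/1296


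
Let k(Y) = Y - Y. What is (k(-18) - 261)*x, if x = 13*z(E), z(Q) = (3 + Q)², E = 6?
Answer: -274833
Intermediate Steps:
k(Y) = 0
x = 1053 (x = 13*(3 + 6)² = 13*9² = 13*81 = 1053)
(k(-18) - 261)*x = (0 - 261)*1053 = -261*1053 = -274833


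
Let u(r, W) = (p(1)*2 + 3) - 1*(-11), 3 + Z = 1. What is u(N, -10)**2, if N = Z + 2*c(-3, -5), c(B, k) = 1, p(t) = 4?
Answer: 484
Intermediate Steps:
Z = -2 (Z = -3 + 1 = -2)
N = 0 (N = -2 + 2*1 = -2 + 2 = 0)
u(r, W) = 22 (u(r, W) = (4*2 + 3) - 1*(-11) = (8 + 3) + 11 = 11 + 11 = 22)
u(N, -10)**2 = 22**2 = 484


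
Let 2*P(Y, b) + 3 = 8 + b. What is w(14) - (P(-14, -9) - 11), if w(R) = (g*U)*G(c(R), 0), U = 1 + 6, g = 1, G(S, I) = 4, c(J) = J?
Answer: 41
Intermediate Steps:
P(Y, b) = 5/2 + b/2 (P(Y, b) = -3/2 + (8 + b)/2 = -3/2 + (4 + b/2) = 5/2 + b/2)
U = 7
w(R) = 28 (w(R) = (1*7)*4 = 7*4 = 28)
w(14) - (P(-14, -9) - 11) = 28 - ((5/2 + (½)*(-9)) - 11) = 28 - ((5/2 - 9/2) - 11) = 28 - (-2 - 11) = 28 - 1*(-13) = 28 + 13 = 41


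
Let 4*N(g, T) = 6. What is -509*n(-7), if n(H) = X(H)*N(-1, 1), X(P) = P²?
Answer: -74823/2 ≈ -37412.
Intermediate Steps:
N(g, T) = 3/2 (N(g, T) = (¼)*6 = 3/2)
n(H) = 3*H²/2 (n(H) = H²*(3/2) = 3*H²/2)
-509*n(-7) = -1527*(-7)²/2 = -1527*49/2 = -509*147/2 = -74823/2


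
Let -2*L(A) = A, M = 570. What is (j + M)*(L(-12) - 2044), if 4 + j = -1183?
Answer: 1257446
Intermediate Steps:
j = -1187 (j = -4 - 1183 = -1187)
L(A) = -A/2
(j + M)*(L(-12) - 2044) = (-1187 + 570)*(-½*(-12) - 2044) = -617*(6 - 2044) = -617*(-2038) = 1257446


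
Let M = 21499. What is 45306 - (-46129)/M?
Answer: 974079823/21499 ≈ 45308.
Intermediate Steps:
45306 - (-46129)/M = 45306 - (-46129)/21499 = 45306 - 1*(-46129/21499) = 45306 + 46129/21499 = 974079823/21499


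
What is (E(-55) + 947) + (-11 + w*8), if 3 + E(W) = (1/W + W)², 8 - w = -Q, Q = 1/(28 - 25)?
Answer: 36542003/9075 ≈ 4026.7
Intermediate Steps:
Q = ⅓ (Q = 1/3 = ⅓ ≈ 0.33333)
w = 25/3 (w = 8 - (-1)/3 = 8 - 1*(-⅓) = 8 + ⅓ = 25/3 ≈ 8.3333)
E(W) = -3 + (W + 1/W)² (E(W) = -3 + (1/W + W)² = -3 + (W + 1/W)²)
(E(-55) + 947) + (-11 + w*8) = ((-1 + (-55)⁻² + (-55)²) + 947) + (-11 + (25/3)*8) = ((-1 + 1/3025 + 3025) + 947) + (-11 + 200/3) = (9147601/3025 + 947) + 167/3 = 12012276/3025 + 167/3 = 36542003/9075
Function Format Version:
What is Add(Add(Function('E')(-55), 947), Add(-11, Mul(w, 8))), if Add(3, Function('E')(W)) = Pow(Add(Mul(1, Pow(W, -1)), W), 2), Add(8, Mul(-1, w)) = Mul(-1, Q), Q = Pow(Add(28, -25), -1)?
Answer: Rational(36542003, 9075) ≈ 4026.7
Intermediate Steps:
Q = Rational(1, 3) (Q = Pow(3, -1) = Rational(1, 3) ≈ 0.33333)
w = Rational(25, 3) (w = Add(8, Mul(-1, Mul(-1, Rational(1, 3)))) = Add(8, Mul(-1, Rational(-1, 3))) = Add(8, Rational(1, 3)) = Rational(25, 3) ≈ 8.3333)
Function('E')(W) = Add(-3, Pow(Add(W, Pow(W, -1)), 2)) (Function('E')(W) = Add(-3, Pow(Add(Mul(1, Pow(W, -1)), W), 2)) = Add(-3, Pow(Add(Pow(W, -1), W), 2)) = Add(-3, Pow(Add(W, Pow(W, -1)), 2)))
Add(Add(Function('E')(-55), 947), Add(-11, Mul(w, 8))) = Add(Add(Add(-1, Pow(-55, -2), Pow(-55, 2)), 947), Add(-11, Mul(Rational(25, 3), 8))) = Add(Add(Add(-1, Rational(1, 3025), 3025), 947), Add(-11, Rational(200, 3))) = Add(Add(Rational(9147601, 3025), 947), Rational(167, 3)) = Add(Rational(12012276, 3025), Rational(167, 3)) = Rational(36542003, 9075)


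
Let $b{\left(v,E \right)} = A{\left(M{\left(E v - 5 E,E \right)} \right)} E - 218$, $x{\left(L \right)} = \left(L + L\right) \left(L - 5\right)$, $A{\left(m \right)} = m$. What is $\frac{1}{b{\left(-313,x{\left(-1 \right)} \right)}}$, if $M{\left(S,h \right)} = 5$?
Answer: $- \frac{1}{158} \approx -0.0063291$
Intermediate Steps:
$x{\left(L \right)} = 2 L \left(-5 + L\right)$
$b{\left(v,E \right)} = -218 + 5 E$ ($b{\left(v,E \right)} = 5 E - 218 = -218 + 5 E$)
$\frac{1}{b{\left(-313,x{\left(-1 \right)} \right)}} = \frac{1}{-218 + 5 \cdot 2 \left(-1\right) \left(-5 - 1\right)} = \frac{1}{-218 + 5 \cdot 2 \left(-1\right) \left(-6\right)} = \frac{1}{-218 + 5 \cdot 12} = \frac{1}{-218 + 60} = \frac{1}{-158} = - \frac{1}{158}$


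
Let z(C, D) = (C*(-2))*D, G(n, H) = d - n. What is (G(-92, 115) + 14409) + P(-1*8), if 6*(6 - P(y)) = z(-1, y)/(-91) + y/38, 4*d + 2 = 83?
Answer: 100470501/6916 ≈ 14527.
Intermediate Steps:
d = 81/4 (d = -½ + (¼)*83 = -½ + 83/4 = 81/4 ≈ 20.250)
G(n, H) = 81/4 - n
z(C, D) = -2*C*D (z(C, D) = (-2*C)*D = -2*C*D)
P(y) = 6 - 5*y/6916 (P(y) = 6 - (-2*(-1)*y/(-91) + y/38)/6 = 6 - ((2*y)*(-1/91) + y*(1/38))/6 = 6 - (-2*y/91 + y/38)/6 = 6 - 5*y/6916)
(G(-92, 115) + 14409) + P(-1*8) = ((81/4 - 1*(-92)) + 14409) + (6 - (-5)*8/6916) = ((81/4 + 92) + 14409) + (6 - 5/6916*(-8)) = (449/4 + 14409) + (6 + 10/1729) = 58085/4 + 10384/1729 = 100470501/6916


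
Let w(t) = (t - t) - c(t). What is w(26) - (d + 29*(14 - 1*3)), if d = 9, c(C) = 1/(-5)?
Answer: -1639/5 ≈ -327.80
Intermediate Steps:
c(C) = -⅕
w(t) = ⅕ (w(t) = (t - t) - 1*(-⅕) = 0 + ⅕ = ⅕)
w(26) - (d + 29*(14 - 1*3)) = ⅕ - (9 + 29*(14 - 1*3)) = ⅕ - (9 + 29*(14 - 3)) = ⅕ - (9 + 29*11) = ⅕ - (9 + 319) = ⅕ - 1*328 = ⅕ - 328 = -1639/5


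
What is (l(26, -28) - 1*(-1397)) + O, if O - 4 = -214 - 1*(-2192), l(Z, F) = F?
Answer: 3351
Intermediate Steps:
O = 1982 (O = 4 + (-214 - 1*(-2192)) = 4 + (-214 + 2192) = 4 + 1978 = 1982)
(l(26, -28) - 1*(-1397)) + O = (-28 - 1*(-1397)) + 1982 = (-28 + 1397) + 1982 = 1369 + 1982 = 3351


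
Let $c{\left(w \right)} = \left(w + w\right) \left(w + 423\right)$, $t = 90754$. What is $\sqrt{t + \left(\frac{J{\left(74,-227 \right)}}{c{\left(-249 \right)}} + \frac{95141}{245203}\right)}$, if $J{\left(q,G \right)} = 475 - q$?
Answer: $\frac{\sqrt{1138082775331533780589813}}{3541221726} \approx 301.25$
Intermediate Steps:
$c{\left(w \right)} = 2 w \left(423 + w\right)$
$\sqrt{t + \left(\frac{J{\left(74,-227 \right)}}{c{\left(-249 \right)}} + \frac{95141}{245203}\right)} = \sqrt{90754 + \left(\frac{475 - 74}{2 \left(-249\right) \left(423 - 249\right)} + \frac{95141}{245203}\right)} = \sqrt{90754 + \left(\frac{475 - 74}{2 \left(-249\right) 174} + 95141 \cdot \frac{1}{245203}\right)} = \sqrt{90754 + \left(\frac{401}{-86652} + \frac{95141}{245203}\right)} = \sqrt{90754 + \left(401 \left(- \frac{1}{86652}\right) + \frac{95141}{245203}\right)} = \sqrt{90754 + \left(- \frac{401}{86652} + \frac{95141}{245203}\right)} = \sqrt{90754 + \frac{8145831529}{21247330356}} = \sqrt{\frac{1928288364959953}{21247330356}} = \frac{\sqrt{1138082775331533780589813}}{3541221726}$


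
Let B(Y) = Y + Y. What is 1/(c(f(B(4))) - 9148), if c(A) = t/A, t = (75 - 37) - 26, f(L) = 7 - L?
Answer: -1/9160 ≈ -0.00010917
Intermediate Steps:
B(Y) = 2*Y
t = 12 (t = 38 - 26 = 12)
c(A) = 12/A
1/(c(f(B(4))) - 9148) = 1/(12/(7 - 2*4) - 9148) = 1/(12/(7 - 1*8) - 9148) = 1/(12/(7 - 8) - 9148) = 1/(12/(-1) - 9148) = 1/(12*(-1) - 9148) = 1/(-12 - 9148) = 1/(-9160) = -1/9160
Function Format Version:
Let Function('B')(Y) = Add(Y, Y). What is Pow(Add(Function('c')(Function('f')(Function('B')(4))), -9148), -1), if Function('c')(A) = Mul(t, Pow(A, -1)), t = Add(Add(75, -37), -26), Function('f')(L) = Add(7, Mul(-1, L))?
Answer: Rational(-1, 9160) ≈ -0.00010917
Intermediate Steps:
Function('B')(Y) = Mul(2, Y)
t = 12 (t = Add(38, -26) = 12)
Function('c')(A) = Mul(12, Pow(A, -1))
Pow(Add(Function('c')(Function('f')(Function('B')(4))), -9148), -1) = Pow(Add(Mul(12, Pow(Add(7, Mul(-1, Mul(2, 4))), -1)), -9148), -1) = Pow(Add(Mul(12, Pow(Add(7, Mul(-1, 8)), -1)), -9148), -1) = Pow(Add(Mul(12, Pow(Add(7, -8), -1)), -9148), -1) = Pow(Add(Mul(12, Pow(-1, -1)), -9148), -1) = Pow(Add(Mul(12, -1), -9148), -1) = Pow(Add(-12, -9148), -1) = Pow(-9160, -1) = Rational(-1, 9160)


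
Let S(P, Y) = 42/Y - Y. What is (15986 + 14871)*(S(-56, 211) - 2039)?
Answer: -14648064756/211 ≈ -6.9422e+7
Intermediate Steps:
S(P, Y) = -Y + 42/Y
(15986 + 14871)*(S(-56, 211) - 2039) = (15986 + 14871)*((-1*211 + 42/211) - 2039) = 30857*((-211 + 42*(1/211)) - 2039) = 30857*((-211 + 42/211) - 2039) = 30857*(-44479/211 - 2039) = 30857*(-474708/211) = -14648064756/211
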